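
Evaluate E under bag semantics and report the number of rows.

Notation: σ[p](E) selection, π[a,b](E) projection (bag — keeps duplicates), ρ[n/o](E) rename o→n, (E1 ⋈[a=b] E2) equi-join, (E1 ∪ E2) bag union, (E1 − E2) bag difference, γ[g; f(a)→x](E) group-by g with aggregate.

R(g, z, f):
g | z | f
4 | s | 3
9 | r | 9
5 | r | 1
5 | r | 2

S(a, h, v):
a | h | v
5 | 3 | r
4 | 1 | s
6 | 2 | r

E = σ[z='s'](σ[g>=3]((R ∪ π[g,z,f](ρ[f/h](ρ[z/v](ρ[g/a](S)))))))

Row counts bottom-up:
  R → 4
  S → 3
  ρ[g/a](S) → 3
  ρ[z/v](ρ[g/a](S)) → 3
  ρ[f/h](ρ[z/v](ρ[g/a](S))) → 3
  π[g,z,f](ρ[f/h](ρ[z/v](ρ[g/a](S)))) → 3
  (R ∪ π[g,z,f](ρ[f/h](ρ[z/v](ρ[g/a](S))))) → 7
  σ[g>=3]((R ∪ π[g,z,f](ρ[f/h](ρ[z/v](ρ[g/a](S)))))) → 7
  σ[z='s'](σ[g>=3]((R ∪ π[g,z,f](ρ[f/h](ρ[z/v](ρ[g/a](S))))))) → 2

|E| = 2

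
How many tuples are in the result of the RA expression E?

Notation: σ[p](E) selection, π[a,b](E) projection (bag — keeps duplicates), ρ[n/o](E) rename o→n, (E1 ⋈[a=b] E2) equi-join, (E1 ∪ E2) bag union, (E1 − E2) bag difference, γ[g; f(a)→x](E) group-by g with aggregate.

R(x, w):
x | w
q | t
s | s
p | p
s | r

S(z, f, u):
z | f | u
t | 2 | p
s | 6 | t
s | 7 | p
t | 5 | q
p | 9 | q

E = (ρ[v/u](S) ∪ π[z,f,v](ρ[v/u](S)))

Row counts bottom-up:
  S → 5
  ρ[v/u](S) → 5
  S → 5
  ρ[v/u](S) → 5
  π[z,f,v](ρ[v/u](S)) → 5
  (ρ[v/u](S) ∪ π[z,f,v](ρ[v/u](S))) → 10

|E| = 10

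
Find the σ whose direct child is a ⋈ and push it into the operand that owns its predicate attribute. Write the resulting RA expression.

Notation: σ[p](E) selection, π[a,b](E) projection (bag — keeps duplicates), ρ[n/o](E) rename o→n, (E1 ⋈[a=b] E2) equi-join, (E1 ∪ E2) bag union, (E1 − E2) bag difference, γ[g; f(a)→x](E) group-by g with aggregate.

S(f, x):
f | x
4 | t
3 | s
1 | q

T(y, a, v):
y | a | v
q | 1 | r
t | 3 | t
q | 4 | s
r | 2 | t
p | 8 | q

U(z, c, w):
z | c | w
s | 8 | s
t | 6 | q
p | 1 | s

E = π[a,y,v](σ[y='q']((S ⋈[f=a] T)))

σ filters on y, owned by the right side.
E' = π[a,y,v]((S ⋈[f=a] σ[y='q'](T)))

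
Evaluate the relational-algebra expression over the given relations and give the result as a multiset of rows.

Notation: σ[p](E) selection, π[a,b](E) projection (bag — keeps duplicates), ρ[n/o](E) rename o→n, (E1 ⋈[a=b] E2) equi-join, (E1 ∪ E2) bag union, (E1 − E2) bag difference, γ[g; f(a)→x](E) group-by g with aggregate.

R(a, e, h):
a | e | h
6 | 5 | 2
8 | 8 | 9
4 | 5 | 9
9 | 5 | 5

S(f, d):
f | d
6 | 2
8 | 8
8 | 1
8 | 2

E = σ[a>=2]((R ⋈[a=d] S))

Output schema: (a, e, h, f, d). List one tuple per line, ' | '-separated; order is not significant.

Per-node cardinality:
  R → 4
  S → 4
  (R ⋈[a=d] S) → 1
  σ[a>=2]((R ⋈[a=d] S)) → 1

== RESULT ==
a | e | h | f | d
8 | 8 | 9 | 8 | 8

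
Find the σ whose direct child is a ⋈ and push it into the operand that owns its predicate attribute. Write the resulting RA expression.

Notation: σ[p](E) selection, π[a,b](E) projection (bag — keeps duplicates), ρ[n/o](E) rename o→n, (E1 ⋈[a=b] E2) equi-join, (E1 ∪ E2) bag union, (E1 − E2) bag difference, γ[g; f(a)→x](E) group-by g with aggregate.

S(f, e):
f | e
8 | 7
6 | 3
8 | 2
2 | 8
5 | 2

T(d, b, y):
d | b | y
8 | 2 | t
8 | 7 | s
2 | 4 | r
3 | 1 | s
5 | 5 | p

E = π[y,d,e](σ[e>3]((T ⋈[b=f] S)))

σ filters on e, owned by the right side.
E' = π[y,d,e]((T ⋈[b=f] σ[e>3](S)))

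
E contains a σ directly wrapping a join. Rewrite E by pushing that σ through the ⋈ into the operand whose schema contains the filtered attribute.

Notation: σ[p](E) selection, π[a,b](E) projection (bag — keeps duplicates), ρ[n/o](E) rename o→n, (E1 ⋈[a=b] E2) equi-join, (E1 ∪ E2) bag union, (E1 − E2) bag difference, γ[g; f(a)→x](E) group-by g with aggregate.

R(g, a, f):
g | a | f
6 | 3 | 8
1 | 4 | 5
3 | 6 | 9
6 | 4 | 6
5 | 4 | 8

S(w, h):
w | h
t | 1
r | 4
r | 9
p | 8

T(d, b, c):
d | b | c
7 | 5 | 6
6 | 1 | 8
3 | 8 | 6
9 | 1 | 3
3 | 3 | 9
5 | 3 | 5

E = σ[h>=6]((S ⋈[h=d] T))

σ filters on h, owned by the left side.
E' = (σ[h>=6](S) ⋈[h=d] T)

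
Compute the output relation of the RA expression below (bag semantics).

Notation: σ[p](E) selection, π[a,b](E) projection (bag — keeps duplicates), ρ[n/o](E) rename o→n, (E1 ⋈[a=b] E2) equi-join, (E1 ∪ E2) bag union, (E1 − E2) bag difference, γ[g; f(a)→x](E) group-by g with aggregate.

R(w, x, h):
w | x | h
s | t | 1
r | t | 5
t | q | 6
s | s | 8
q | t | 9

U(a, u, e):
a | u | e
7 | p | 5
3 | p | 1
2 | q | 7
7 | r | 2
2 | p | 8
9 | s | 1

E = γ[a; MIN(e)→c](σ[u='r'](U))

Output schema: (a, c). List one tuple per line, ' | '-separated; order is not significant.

Subexpression sizes:
  U → 6
  σ[u='r'](U) → 1
  γ[a; MIN(e)→c](σ[u='r'](U)) → 1

== RESULT ==
a | c
7 | 2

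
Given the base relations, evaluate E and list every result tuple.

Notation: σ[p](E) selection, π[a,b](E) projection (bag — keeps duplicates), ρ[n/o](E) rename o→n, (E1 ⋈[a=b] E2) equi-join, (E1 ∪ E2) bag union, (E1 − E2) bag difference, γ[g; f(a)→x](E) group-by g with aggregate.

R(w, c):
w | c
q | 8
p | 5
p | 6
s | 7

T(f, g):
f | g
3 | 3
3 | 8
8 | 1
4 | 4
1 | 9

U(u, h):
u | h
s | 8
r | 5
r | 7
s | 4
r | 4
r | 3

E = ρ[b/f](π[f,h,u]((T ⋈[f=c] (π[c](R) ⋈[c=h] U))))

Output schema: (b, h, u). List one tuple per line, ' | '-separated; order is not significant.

Row counts bottom-up:
  T → 5
  R → 4
  π[c](R) → 4
  U → 6
  (π[c](R) ⋈[c=h] U) → 3
  (T ⋈[f=c] (π[c](R) ⋈[c=h] U)) → 1
  π[f,h,u]((T ⋈[f=c] (π[c](R) ⋈[c=h] U))) → 1
  ρ[b/f](π[f,h,u]((T ⋈[f=c] (π[c](R) ⋈[c=h] U)))) → 1

== RESULT ==
b | h | u
8 | 8 | s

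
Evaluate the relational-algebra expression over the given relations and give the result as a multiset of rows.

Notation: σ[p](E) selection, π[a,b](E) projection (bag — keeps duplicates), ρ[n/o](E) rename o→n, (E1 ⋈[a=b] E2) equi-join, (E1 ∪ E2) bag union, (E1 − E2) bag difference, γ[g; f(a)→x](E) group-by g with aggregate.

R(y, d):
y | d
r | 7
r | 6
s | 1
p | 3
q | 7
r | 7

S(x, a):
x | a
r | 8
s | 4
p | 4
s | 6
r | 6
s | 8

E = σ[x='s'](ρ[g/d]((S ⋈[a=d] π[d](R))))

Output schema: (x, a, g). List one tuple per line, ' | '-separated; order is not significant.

Per-node cardinality:
  S → 6
  R → 6
  π[d](R) → 6
  (S ⋈[a=d] π[d](R)) → 2
  ρ[g/d]((S ⋈[a=d] π[d](R))) → 2
  σ[x='s'](ρ[g/d]((S ⋈[a=d] π[d](R)))) → 1

== RESULT ==
x | a | g
s | 6 | 6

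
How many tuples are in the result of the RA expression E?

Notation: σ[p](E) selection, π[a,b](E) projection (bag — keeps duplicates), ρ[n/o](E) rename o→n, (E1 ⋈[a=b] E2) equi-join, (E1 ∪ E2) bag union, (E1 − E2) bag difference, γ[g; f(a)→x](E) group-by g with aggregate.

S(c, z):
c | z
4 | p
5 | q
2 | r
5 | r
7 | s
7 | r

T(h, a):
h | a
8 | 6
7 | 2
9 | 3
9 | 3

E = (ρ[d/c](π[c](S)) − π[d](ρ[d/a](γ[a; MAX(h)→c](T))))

Row counts bottom-up:
  S → 6
  π[c](S) → 6
  ρ[d/c](π[c](S)) → 6
  T → 4
  γ[a; MAX(h)→c](T) → 3
  ρ[d/a](γ[a; MAX(h)→c](T)) → 3
  π[d](ρ[d/a](γ[a; MAX(h)→c](T))) → 3
  (ρ[d/c](π[c](S)) − π[d](ρ[d/a](γ[a; MAX(h)→c](T)))) → 5

|E| = 5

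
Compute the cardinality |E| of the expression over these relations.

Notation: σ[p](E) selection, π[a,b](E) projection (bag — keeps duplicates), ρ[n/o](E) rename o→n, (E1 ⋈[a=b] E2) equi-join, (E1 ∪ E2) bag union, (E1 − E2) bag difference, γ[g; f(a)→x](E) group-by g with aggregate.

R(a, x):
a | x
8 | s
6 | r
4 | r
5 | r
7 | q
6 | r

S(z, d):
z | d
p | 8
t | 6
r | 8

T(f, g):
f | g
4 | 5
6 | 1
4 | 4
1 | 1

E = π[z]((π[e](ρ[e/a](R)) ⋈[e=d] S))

Subexpression sizes:
  R → 6
  ρ[e/a](R) → 6
  π[e](ρ[e/a](R)) → 6
  S → 3
  (π[e](ρ[e/a](R)) ⋈[e=d] S) → 4
  π[z]((π[e](ρ[e/a](R)) ⋈[e=d] S)) → 4

|E| = 4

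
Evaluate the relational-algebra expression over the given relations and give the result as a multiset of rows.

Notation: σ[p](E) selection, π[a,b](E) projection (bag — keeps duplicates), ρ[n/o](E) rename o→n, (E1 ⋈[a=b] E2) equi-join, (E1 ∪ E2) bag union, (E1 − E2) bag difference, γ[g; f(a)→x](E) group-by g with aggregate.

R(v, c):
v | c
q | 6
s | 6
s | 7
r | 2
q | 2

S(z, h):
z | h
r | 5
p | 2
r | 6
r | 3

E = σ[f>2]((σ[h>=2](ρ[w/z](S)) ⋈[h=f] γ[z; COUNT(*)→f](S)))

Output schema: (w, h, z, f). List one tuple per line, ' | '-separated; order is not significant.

Stepwise |·|:
  S → 4
  ρ[w/z](S) → 4
  σ[h>=2](ρ[w/z](S)) → 4
  S → 4
  γ[z; COUNT(*)→f](S) → 2
  (σ[h>=2](ρ[w/z](S)) ⋈[h=f] γ[z; COUNT(*)→f](S)) → 1
  σ[f>2]((σ[h>=2](ρ[w/z](S)) ⋈[h=f] γ[z; COUNT(*)→f](S))) → 1

== RESULT ==
w | h | z | f
r | 3 | r | 3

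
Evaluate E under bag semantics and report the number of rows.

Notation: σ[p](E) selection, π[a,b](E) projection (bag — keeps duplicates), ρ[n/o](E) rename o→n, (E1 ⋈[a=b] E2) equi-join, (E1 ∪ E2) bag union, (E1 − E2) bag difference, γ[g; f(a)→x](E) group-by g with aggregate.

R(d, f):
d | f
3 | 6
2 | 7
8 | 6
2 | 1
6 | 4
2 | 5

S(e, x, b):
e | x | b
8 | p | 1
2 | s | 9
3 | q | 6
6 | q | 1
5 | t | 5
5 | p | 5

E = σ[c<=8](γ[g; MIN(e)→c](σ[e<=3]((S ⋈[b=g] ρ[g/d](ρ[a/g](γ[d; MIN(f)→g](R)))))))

Row counts bottom-up:
  S → 6
  R → 6
  γ[d; MIN(f)→g](R) → 4
  ρ[a/g](γ[d; MIN(f)→g](R)) → 4
  ρ[g/d](ρ[a/g](γ[d; MIN(f)→g](R))) → 4
  (S ⋈[b=g] ρ[g/d](ρ[a/g](γ[d; MIN(f)→g](R)))) → 1
  σ[e<=3]((S ⋈[b=g] ρ[g/d](ρ[a/g](γ[d; MIN(f)→g](R))))) → 1
  γ[g; MIN(e)→c](σ[e<=3]((S ⋈[b=g] ρ[g/d](ρ[a/g](γ[d; MIN(f)→g](R)))))) → 1
  σ[c<=8](γ[g; MIN(e)→c](σ[e<=3]((S ⋈[b=g] ρ[g/d](ρ[a/g](γ[d; MIN(f)→g](R))))))) → 1

|E| = 1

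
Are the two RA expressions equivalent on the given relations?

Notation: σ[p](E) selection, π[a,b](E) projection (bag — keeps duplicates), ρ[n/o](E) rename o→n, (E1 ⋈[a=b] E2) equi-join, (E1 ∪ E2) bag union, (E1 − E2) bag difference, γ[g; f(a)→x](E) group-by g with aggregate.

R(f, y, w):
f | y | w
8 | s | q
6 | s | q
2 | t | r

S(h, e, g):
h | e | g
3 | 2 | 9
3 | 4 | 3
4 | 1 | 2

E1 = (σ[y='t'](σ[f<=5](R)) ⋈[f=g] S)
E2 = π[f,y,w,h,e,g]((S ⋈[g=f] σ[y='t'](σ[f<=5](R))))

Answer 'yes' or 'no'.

E1 row counts bottom-up:
  R → 3
  σ[f<=5](R) → 1
  σ[y='t'](σ[f<=5](R)) → 1
  S → 3
  (σ[y='t'](σ[f<=5](R)) ⋈[f=g] S) → 1
E2 row counts bottom-up:
  S → 3
  R → 3
  σ[f<=5](R) → 1
  σ[y='t'](σ[f<=5](R)) → 1
  (S ⋈[g=f] σ[y='t'](σ[f<=5](R))) → 1
  π[f,y,w,h,e,g]((S ⋈[g=f] σ[y='t'](σ[f<=5](R)))) → 1

E1 and E2 produce the same multiset:
f | y | w | h | e | g
2 | t | r | 4 | 1 | 2

yes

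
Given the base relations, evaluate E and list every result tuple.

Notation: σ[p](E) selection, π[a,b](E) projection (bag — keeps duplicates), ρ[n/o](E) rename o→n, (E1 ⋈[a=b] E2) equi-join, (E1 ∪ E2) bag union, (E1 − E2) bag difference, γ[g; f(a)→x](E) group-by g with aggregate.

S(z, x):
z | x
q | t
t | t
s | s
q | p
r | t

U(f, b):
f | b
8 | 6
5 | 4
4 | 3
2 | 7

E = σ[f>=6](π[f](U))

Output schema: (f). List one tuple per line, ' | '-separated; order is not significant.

Row counts bottom-up:
  U → 4
  π[f](U) → 4
  σ[f>=6](π[f](U)) → 1

== RESULT ==
f
8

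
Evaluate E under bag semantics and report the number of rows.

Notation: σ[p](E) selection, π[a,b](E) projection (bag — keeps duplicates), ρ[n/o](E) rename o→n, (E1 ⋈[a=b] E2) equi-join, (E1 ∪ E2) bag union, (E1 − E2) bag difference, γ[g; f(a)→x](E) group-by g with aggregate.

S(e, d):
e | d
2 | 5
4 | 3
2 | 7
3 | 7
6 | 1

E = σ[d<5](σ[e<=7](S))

Row counts bottom-up:
  S → 5
  σ[e<=7](S) → 5
  σ[d<5](σ[e<=7](S)) → 2

|E| = 2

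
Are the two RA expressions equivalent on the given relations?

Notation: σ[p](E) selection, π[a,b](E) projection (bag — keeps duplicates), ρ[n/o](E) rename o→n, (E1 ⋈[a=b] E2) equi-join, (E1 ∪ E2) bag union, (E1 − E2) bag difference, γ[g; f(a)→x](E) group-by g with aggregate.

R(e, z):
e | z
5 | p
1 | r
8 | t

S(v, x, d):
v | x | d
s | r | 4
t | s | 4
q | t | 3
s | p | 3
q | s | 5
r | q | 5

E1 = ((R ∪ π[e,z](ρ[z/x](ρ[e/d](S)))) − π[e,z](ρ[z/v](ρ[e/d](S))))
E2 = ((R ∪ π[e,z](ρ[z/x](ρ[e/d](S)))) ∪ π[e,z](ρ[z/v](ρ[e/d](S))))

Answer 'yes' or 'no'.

E1 per-node cardinality:
  R → 3
  S → 6
  ρ[e/d](S) → 6
  ρ[z/x](ρ[e/d](S)) → 6
  π[e,z](ρ[z/x](ρ[e/d](S))) → 6
  (R ∪ π[e,z](ρ[z/x](ρ[e/d](S)))) → 9
  S → 6
  ρ[e/d](S) → 6
  ρ[z/v](ρ[e/d](S)) → 6
  π[e,z](ρ[z/v](ρ[e/d](S))) → 6
  ((R ∪ π[e,z](ρ[z/x](ρ[e/d](S)))) − π[e,z](ρ[z/v](ρ[e/d](S)))) → 7
E2 per-node cardinality:
  R → 3
  S → 6
  ρ[e/d](S) → 6
  ρ[z/x](ρ[e/d](S)) → 6
  π[e,z](ρ[z/x](ρ[e/d](S))) → 6
  (R ∪ π[e,z](ρ[z/x](ρ[e/d](S)))) → 9
  S → 6
  ρ[e/d](S) → 6
  ρ[z/v](ρ[e/d](S)) → 6
  π[e,z](ρ[z/v](ρ[e/d](S))) → 6
  ((R ∪ π[e,z](ρ[z/x](ρ[e/d](S)))) ∪ π[e,z](ρ[z/v](ρ[e/d](S)))) → 15

E1 result:
e | z
1 | r
3 | p
3 | t
4 | r
5 | p
5 | s
8 | t
E2 result:
e | z
1 | r
3 | p
3 | q
3 | s
3 | t
4 | r
4 | s
4 | s
4 | t
5 | p
5 | q
5 | q
5 | r
5 | s
8 | t
Witness: (4, 's') appears 0× in E1 but 2× in E2.

no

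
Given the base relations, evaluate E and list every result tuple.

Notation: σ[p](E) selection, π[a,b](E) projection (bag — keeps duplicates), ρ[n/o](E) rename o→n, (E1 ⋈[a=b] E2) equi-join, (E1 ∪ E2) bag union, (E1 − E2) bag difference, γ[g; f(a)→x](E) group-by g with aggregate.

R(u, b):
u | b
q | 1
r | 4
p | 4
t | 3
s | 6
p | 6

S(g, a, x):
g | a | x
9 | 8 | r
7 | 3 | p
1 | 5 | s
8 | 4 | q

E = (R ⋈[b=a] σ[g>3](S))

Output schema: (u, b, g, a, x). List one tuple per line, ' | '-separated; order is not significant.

Subexpression sizes:
  R → 6
  S → 4
  σ[g>3](S) → 3
  (R ⋈[b=a] σ[g>3](S)) → 3

== RESULT ==
u | b | g | a | x
p | 4 | 8 | 4 | q
r | 4 | 8 | 4 | q
t | 3 | 7 | 3 | p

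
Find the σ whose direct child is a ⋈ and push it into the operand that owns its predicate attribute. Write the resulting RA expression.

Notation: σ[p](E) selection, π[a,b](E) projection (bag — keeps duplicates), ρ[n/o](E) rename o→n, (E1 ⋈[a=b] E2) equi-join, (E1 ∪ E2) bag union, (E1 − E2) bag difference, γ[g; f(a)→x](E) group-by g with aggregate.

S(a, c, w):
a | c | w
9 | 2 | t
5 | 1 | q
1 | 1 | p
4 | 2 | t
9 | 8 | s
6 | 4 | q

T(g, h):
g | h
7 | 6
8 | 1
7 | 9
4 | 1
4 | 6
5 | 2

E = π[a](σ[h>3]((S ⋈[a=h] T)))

σ filters on h, owned by the right side.
E' = π[a]((S ⋈[a=h] σ[h>3](T)))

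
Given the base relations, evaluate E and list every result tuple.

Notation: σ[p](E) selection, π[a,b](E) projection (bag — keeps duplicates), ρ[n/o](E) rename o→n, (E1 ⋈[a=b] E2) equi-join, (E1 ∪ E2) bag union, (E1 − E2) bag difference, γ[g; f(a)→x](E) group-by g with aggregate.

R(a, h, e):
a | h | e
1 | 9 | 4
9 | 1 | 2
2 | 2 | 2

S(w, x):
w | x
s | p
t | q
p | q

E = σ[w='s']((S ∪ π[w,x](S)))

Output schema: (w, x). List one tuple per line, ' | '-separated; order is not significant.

Row counts bottom-up:
  S → 3
  S → 3
  π[w,x](S) → 3
  (S ∪ π[w,x](S)) → 6
  σ[w='s']((S ∪ π[w,x](S))) → 2

== RESULT ==
w | x
s | p
s | p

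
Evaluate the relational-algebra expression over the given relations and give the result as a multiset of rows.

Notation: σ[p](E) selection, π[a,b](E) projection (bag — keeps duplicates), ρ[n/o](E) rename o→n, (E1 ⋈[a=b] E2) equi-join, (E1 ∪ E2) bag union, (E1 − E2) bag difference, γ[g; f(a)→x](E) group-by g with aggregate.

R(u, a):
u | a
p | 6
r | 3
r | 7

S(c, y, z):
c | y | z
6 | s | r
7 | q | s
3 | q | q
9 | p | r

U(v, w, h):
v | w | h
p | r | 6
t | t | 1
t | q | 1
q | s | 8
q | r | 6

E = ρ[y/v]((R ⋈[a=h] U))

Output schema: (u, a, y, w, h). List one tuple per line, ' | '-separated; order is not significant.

Stepwise |·|:
  R → 3
  U → 5
  (R ⋈[a=h] U) → 2
  ρ[y/v]((R ⋈[a=h] U)) → 2

== RESULT ==
u | a | y | w | h
p | 6 | p | r | 6
p | 6 | q | r | 6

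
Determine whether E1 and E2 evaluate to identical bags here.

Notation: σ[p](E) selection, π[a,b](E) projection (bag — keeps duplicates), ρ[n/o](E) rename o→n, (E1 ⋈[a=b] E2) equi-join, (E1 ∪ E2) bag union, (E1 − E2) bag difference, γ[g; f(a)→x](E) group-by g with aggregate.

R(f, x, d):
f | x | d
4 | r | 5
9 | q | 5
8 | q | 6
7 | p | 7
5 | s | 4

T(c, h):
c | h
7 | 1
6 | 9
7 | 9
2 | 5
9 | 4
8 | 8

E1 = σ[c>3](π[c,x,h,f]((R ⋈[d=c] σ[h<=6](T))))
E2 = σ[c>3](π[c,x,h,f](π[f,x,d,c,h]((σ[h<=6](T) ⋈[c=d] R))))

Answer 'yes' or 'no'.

E1 per-node cardinality:
  R → 5
  T → 6
  σ[h<=6](T) → 3
  (R ⋈[d=c] σ[h<=6](T)) → 1
  π[c,x,h,f]((R ⋈[d=c] σ[h<=6](T))) → 1
  σ[c>3](π[c,x,h,f]((R ⋈[d=c] σ[h<=6](T)))) → 1
E2 per-node cardinality:
  T → 6
  σ[h<=6](T) → 3
  R → 5
  (σ[h<=6](T) ⋈[c=d] R) → 1
  π[f,x,d,c,h]((σ[h<=6](T) ⋈[c=d] R)) → 1
  π[c,x,h,f](π[f,x,d,c,h]((σ[h<=6](T) ⋈[c=d] R))) → 1
  σ[c>3](π[c,x,h,f](π[f,x,d,c,h]((σ[h<=6](T) ⋈[c=d] R)))) → 1

E1 and E2 produce the same multiset:
c | x | h | f
7 | p | 1 | 7

yes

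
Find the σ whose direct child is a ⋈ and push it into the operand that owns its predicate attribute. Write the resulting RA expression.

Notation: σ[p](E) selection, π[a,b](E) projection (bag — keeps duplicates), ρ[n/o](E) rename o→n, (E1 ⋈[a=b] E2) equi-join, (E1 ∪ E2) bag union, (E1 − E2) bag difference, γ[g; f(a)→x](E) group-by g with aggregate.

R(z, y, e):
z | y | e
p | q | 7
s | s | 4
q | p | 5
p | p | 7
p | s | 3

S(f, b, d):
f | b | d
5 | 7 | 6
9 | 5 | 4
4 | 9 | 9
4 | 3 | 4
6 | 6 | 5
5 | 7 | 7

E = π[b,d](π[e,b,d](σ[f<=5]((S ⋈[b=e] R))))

σ filters on f, owned by the left side.
E' = π[b,d](π[e,b,d]((σ[f<=5](S) ⋈[b=e] R)))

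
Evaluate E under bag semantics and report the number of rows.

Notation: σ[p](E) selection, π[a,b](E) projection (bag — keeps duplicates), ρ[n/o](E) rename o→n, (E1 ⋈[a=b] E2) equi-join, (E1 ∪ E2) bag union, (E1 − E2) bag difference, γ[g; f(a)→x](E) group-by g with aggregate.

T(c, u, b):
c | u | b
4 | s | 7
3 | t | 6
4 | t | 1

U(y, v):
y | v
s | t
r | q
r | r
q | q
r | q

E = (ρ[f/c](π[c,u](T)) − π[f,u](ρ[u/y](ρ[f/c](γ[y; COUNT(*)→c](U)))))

Subexpression sizes:
  T → 3
  π[c,u](T) → 3
  ρ[f/c](π[c,u](T)) → 3
  U → 5
  γ[y; COUNT(*)→c](U) → 3
  ρ[f/c](γ[y; COUNT(*)→c](U)) → 3
  ρ[u/y](ρ[f/c](γ[y; COUNT(*)→c](U))) → 3
  π[f,u](ρ[u/y](ρ[f/c](γ[y; COUNT(*)→c](U)))) → 3
  (ρ[f/c](π[c,u](T)) − π[f,u](ρ[u/y](ρ[f/c](γ[y; COUNT(*)→c](U))))) → 3

|E| = 3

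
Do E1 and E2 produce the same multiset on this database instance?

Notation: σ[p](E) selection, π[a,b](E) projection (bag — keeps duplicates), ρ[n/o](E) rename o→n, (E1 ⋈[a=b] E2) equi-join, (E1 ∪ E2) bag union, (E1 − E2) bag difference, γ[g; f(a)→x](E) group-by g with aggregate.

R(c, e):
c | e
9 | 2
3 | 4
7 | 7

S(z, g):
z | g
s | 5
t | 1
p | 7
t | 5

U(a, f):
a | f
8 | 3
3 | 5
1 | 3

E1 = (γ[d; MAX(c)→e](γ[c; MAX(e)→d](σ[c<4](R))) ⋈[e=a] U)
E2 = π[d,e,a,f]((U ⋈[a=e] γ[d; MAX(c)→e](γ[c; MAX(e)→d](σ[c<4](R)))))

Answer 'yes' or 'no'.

E1 subexpression sizes:
  R → 3
  σ[c<4](R) → 1
  γ[c; MAX(e)→d](σ[c<4](R)) → 1
  γ[d; MAX(c)→e](γ[c; MAX(e)→d](σ[c<4](R))) → 1
  U → 3
  (γ[d; MAX(c)→e](γ[c; MAX(e)→d](σ[c<4](R))) ⋈[e=a] U) → 1
E2 subexpression sizes:
  U → 3
  R → 3
  σ[c<4](R) → 1
  γ[c; MAX(e)→d](σ[c<4](R)) → 1
  γ[d; MAX(c)→e](γ[c; MAX(e)→d](σ[c<4](R))) → 1
  (U ⋈[a=e] γ[d; MAX(c)→e](γ[c; MAX(e)→d](σ[c<4](R)))) → 1
  π[d,e,a,f]((U ⋈[a=e] γ[d; MAX(c)→e](γ[c; MAX(e)→d](σ[c<4](R))))) → 1

E1 and E2 produce the same multiset:
d | e | a | f
4 | 3 | 3 | 5

yes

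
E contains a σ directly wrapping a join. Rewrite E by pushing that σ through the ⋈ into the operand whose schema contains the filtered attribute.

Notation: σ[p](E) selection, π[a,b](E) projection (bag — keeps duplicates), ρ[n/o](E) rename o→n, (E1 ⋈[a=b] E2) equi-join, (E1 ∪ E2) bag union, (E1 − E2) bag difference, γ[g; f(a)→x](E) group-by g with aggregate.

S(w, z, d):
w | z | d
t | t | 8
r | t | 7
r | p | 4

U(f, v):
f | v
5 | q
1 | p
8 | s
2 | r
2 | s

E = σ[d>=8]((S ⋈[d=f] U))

σ filters on d, owned by the left side.
E' = (σ[d>=8](S) ⋈[d=f] U)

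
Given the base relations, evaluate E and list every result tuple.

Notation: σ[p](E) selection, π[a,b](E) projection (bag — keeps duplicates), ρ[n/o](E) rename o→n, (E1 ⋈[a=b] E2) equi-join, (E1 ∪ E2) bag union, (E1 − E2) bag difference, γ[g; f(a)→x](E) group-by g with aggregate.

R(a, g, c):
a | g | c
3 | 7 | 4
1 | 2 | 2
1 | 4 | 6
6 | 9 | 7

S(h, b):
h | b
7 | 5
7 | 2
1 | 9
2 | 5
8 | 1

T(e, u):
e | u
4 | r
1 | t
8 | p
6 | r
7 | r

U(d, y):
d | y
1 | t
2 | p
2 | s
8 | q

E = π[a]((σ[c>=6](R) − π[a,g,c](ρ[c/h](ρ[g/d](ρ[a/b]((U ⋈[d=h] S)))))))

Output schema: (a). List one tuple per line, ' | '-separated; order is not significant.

Per-node cardinality:
  R → 4
  σ[c>=6](R) → 2
  U → 4
  S → 5
  (U ⋈[d=h] S) → 4
  ρ[a/b]((U ⋈[d=h] S)) → 4
  ρ[g/d](ρ[a/b]((U ⋈[d=h] S))) → 4
  ρ[c/h](ρ[g/d](ρ[a/b]((U ⋈[d=h] S)))) → 4
  π[a,g,c](ρ[c/h](ρ[g/d](ρ[a/b]((U ⋈[d=h] S))))) → 4
  (σ[c>=6](R) − π[a,g,c](ρ[c/h](ρ[g/d](ρ[a/b]((U ⋈[d=h] S)))))) → 2
  π[a]((σ[c>=6](R) − π[a,g,c](ρ[c/h](ρ[g/d](ρ[a/b]((U ⋈[d=h] S))))))) → 2

== RESULT ==
a
1
6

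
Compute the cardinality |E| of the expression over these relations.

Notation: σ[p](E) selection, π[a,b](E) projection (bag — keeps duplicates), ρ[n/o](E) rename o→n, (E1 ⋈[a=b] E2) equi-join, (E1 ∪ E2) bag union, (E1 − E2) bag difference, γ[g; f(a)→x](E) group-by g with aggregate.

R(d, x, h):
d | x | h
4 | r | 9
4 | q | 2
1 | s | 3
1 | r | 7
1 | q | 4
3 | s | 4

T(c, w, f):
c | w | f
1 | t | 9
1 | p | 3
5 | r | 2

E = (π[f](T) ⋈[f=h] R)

Subexpression sizes:
  T → 3
  π[f](T) → 3
  R → 6
  (π[f](T) ⋈[f=h] R) → 3

|E| = 3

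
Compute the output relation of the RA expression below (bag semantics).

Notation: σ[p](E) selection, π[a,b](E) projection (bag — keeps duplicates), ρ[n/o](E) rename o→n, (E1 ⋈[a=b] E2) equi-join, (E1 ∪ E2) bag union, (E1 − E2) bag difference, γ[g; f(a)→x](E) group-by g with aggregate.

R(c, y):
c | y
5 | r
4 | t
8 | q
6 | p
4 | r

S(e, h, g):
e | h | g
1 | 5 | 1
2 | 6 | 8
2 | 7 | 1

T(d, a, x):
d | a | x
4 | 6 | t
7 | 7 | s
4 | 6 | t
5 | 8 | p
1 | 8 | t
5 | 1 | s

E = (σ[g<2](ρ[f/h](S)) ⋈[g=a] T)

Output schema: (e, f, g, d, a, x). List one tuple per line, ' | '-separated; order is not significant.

Row counts bottom-up:
  S → 3
  ρ[f/h](S) → 3
  σ[g<2](ρ[f/h](S)) → 2
  T → 6
  (σ[g<2](ρ[f/h](S)) ⋈[g=a] T) → 2

== RESULT ==
e | f | g | d | a | x
1 | 5 | 1 | 5 | 1 | s
2 | 7 | 1 | 5 | 1 | s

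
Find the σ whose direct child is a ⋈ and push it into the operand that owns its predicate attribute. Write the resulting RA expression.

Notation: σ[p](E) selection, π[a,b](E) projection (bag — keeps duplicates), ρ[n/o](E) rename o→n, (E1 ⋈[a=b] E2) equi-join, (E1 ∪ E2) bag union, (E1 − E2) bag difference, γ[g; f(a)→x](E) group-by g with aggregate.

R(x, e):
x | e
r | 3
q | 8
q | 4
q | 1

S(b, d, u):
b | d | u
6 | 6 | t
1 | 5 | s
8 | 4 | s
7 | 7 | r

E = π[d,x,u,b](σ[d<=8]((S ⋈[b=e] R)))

σ filters on d, owned by the left side.
E' = π[d,x,u,b]((σ[d<=8](S) ⋈[b=e] R))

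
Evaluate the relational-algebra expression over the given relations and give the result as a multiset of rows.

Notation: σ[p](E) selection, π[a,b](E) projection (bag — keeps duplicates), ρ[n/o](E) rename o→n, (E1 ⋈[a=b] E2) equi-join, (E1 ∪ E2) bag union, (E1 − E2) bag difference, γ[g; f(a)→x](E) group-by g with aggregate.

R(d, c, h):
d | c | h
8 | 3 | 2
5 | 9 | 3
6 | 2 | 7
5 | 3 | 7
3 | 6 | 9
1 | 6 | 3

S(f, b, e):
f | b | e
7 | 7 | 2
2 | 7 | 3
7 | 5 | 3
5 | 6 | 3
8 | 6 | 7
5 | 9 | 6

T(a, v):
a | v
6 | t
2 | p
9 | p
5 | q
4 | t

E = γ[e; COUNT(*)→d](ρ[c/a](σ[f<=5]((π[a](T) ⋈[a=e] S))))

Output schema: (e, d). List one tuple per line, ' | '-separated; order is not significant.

Subexpression sizes:
  T → 5
  π[a](T) → 5
  S → 6
  (π[a](T) ⋈[a=e] S) → 2
  σ[f<=5]((π[a](T) ⋈[a=e] S)) → 1
  ρ[c/a](σ[f<=5]((π[a](T) ⋈[a=e] S))) → 1
  γ[e; COUNT(*)→d](ρ[c/a](σ[f<=5]((π[a](T) ⋈[a=e] S)))) → 1

== RESULT ==
e | d
6 | 1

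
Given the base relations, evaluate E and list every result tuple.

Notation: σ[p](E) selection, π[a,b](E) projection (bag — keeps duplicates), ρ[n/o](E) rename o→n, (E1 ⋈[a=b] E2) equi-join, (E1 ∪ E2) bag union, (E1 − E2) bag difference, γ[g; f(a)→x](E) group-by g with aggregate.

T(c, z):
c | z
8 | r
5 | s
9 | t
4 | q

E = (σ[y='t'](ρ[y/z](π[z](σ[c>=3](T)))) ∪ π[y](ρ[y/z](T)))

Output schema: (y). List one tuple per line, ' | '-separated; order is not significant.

Per-node cardinality:
  T → 4
  σ[c>=3](T) → 4
  π[z](σ[c>=3](T)) → 4
  ρ[y/z](π[z](σ[c>=3](T))) → 4
  σ[y='t'](ρ[y/z](π[z](σ[c>=3](T)))) → 1
  T → 4
  ρ[y/z](T) → 4
  π[y](ρ[y/z](T)) → 4
  (σ[y='t'](ρ[y/z](π[z](σ[c>=3](T)))) ∪ π[y](ρ[y/z](T))) → 5

== RESULT ==
y
q
r
s
t
t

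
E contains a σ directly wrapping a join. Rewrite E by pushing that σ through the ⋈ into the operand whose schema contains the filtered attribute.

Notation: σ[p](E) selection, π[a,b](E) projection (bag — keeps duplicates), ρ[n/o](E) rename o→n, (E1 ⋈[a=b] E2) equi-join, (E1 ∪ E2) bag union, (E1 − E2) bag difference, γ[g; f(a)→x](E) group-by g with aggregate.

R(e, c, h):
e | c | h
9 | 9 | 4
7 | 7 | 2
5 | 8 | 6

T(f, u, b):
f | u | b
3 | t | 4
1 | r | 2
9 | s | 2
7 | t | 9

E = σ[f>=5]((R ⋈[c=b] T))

σ filters on f, owned by the right side.
E' = (R ⋈[c=b] σ[f>=5](T))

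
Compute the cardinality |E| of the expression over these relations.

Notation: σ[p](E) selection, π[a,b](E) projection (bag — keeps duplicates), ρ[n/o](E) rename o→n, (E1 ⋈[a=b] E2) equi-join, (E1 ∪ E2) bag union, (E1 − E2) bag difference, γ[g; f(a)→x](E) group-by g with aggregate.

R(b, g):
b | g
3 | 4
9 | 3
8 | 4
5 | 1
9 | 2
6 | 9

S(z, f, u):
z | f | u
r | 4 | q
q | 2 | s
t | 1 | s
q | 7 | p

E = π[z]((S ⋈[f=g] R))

Row counts bottom-up:
  S → 4
  R → 6
  (S ⋈[f=g] R) → 4
  π[z]((S ⋈[f=g] R)) → 4

|E| = 4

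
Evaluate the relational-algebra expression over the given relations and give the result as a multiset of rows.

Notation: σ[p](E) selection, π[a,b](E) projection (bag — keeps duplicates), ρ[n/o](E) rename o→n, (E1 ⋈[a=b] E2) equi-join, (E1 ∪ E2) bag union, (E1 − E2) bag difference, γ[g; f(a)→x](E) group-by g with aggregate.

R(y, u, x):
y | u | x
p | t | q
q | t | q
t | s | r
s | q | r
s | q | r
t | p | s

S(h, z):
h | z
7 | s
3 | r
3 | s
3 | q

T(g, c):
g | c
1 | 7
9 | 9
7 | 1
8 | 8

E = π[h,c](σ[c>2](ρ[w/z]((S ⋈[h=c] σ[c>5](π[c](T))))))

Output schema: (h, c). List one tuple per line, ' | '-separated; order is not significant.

Subexpression sizes:
  S → 4
  T → 4
  π[c](T) → 4
  σ[c>5](π[c](T)) → 3
  (S ⋈[h=c] σ[c>5](π[c](T))) → 1
  ρ[w/z]((S ⋈[h=c] σ[c>5](π[c](T)))) → 1
  σ[c>2](ρ[w/z]((S ⋈[h=c] σ[c>5](π[c](T))))) → 1
  π[h,c](σ[c>2](ρ[w/z]((S ⋈[h=c] σ[c>5](π[c](T)))))) → 1

== RESULT ==
h | c
7 | 7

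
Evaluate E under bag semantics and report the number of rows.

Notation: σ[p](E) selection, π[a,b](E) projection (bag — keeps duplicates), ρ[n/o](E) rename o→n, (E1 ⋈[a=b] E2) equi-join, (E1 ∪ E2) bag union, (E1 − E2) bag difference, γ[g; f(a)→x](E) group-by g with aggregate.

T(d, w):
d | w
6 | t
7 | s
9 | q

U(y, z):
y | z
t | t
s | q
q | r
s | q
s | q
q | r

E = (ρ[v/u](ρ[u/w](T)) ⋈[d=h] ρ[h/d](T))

Per-node cardinality:
  T → 3
  ρ[u/w](T) → 3
  ρ[v/u](ρ[u/w](T)) → 3
  T → 3
  ρ[h/d](T) → 3
  (ρ[v/u](ρ[u/w](T)) ⋈[d=h] ρ[h/d](T)) → 3

|E| = 3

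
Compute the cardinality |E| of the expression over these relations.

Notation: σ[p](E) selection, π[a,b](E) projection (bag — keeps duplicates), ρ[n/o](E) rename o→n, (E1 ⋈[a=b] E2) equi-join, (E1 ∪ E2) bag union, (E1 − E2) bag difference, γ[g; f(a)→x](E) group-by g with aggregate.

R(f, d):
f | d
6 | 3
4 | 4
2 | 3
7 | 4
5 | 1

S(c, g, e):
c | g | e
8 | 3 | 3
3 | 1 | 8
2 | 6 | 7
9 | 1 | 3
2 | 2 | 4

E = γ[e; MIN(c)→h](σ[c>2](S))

Subexpression sizes:
  S → 5
  σ[c>2](S) → 3
  γ[e; MIN(c)→h](σ[c>2](S)) → 2

|E| = 2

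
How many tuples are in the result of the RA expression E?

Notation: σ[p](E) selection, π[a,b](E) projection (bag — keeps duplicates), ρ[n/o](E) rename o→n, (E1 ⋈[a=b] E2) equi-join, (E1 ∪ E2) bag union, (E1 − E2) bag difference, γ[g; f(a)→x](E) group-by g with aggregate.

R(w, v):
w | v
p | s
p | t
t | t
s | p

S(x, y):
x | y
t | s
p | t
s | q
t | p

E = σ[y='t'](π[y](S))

Row counts bottom-up:
  S → 4
  π[y](S) → 4
  σ[y='t'](π[y](S)) → 1

|E| = 1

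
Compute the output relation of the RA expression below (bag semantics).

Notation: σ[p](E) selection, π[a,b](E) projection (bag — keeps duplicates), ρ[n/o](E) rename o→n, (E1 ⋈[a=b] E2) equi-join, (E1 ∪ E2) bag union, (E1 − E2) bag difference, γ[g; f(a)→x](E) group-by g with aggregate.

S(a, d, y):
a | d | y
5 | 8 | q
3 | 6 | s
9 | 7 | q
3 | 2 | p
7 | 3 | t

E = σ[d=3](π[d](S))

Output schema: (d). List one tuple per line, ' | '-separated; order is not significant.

Row counts bottom-up:
  S → 5
  π[d](S) → 5
  σ[d=3](π[d](S)) → 1

== RESULT ==
d
3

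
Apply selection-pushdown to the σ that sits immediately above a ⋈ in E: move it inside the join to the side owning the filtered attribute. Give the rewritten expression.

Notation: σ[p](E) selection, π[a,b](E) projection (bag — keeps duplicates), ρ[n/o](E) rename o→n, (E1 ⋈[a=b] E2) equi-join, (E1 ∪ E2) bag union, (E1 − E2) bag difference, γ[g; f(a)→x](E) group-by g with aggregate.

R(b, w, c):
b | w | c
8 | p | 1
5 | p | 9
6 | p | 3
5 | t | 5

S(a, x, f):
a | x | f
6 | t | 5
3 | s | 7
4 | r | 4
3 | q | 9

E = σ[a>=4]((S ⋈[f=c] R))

σ filters on a, owned by the left side.
E' = (σ[a>=4](S) ⋈[f=c] R)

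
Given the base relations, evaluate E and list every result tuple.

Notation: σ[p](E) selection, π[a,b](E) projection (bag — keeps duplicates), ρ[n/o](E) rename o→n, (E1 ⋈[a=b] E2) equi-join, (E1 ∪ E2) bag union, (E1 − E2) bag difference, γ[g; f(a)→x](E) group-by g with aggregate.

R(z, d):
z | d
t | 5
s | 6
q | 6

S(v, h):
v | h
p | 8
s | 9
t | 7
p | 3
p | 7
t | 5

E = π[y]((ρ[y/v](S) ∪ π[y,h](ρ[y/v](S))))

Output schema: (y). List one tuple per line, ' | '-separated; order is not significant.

Row counts bottom-up:
  S → 6
  ρ[y/v](S) → 6
  S → 6
  ρ[y/v](S) → 6
  π[y,h](ρ[y/v](S)) → 6
  (ρ[y/v](S) ∪ π[y,h](ρ[y/v](S))) → 12
  π[y]((ρ[y/v](S) ∪ π[y,h](ρ[y/v](S)))) → 12

== RESULT ==
y
p
p
p
p
p
p
s
s
t
t
t
t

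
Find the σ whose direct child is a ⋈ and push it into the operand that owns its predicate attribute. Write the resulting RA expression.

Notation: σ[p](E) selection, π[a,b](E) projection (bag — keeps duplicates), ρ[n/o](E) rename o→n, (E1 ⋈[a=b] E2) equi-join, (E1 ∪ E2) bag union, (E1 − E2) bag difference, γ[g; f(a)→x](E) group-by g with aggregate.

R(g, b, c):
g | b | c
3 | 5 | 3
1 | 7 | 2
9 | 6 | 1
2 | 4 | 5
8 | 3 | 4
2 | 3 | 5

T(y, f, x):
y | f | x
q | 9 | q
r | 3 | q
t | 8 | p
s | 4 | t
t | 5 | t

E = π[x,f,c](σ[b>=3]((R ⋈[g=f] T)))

σ filters on b, owned by the left side.
E' = π[x,f,c]((σ[b>=3](R) ⋈[g=f] T))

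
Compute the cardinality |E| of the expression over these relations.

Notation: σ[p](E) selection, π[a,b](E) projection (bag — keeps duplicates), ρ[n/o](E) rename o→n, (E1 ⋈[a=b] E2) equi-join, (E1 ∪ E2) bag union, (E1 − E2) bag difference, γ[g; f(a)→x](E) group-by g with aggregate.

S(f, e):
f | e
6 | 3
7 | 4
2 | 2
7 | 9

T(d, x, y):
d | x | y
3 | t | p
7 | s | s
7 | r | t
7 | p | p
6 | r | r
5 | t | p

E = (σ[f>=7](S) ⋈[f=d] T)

Subexpression sizes:
  S → 4
  σ[f>=7](S) → 2
  T → 6
  (σ[f>=7](S) ⋈[f=d] T) → 6

|E| = 6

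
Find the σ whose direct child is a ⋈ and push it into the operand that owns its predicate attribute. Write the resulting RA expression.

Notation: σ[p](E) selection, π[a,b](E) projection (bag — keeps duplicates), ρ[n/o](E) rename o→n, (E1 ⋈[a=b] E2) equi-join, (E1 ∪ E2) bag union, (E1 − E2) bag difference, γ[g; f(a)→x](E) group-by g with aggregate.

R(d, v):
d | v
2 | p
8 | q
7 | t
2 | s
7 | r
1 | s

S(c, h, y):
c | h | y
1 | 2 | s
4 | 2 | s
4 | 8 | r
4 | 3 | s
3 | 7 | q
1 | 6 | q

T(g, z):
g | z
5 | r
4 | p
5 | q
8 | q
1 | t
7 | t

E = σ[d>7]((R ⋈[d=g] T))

σ filters on d, owned by the left side.
E' = (σ[d>7](R) ⋈[d=g] T)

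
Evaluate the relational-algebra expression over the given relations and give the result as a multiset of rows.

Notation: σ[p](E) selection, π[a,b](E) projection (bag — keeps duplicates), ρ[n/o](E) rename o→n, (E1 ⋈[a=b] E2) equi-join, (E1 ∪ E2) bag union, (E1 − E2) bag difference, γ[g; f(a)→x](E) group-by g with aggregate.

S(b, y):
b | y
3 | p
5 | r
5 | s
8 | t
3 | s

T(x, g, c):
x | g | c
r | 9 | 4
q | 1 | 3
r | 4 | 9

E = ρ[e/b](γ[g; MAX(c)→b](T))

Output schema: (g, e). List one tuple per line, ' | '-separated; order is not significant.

Stepwise |·|:
  T → 3
  γ[g; MAX(c)→b](T) → 3
  ρ[e/b](γ[g; MAX(c)→b](T)) → 3

== RESULT ==
g | e
1 | 3
4 | 9
9 | 4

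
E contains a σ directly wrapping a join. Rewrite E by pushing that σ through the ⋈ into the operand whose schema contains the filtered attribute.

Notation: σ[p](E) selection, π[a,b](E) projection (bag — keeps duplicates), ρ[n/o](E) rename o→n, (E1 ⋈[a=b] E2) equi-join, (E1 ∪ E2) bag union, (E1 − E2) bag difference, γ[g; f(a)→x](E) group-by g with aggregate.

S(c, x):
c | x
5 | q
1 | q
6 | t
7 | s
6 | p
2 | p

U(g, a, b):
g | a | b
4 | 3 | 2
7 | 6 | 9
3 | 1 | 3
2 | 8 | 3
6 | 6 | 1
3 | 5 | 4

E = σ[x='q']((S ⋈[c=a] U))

σ filters on x, owned by the left side.
E' = (σ[x='q'](S) ⋈[c=a] U)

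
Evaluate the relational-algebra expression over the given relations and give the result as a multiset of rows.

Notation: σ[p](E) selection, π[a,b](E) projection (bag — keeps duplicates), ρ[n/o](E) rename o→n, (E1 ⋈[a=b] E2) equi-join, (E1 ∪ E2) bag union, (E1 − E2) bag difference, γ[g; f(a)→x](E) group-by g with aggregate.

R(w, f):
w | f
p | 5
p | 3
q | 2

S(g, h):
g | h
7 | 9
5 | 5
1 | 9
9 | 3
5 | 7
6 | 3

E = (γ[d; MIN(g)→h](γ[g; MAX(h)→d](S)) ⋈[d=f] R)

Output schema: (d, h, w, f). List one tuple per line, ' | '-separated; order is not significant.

Subexpression sizes:
  S → 6
  γ[g; MAX(h)→d](S) → 5
  γ[d; MIN(g)→h](γ[g; MAX(h)→d](S)) → 3
  R → 3
  (γ[d; MIN(g)→h](γ[g; MAX(h)→d](S)) ⋈[d=f] R) → 1

== RESULT ==
d | h | w | f
3 | 6 | p | 3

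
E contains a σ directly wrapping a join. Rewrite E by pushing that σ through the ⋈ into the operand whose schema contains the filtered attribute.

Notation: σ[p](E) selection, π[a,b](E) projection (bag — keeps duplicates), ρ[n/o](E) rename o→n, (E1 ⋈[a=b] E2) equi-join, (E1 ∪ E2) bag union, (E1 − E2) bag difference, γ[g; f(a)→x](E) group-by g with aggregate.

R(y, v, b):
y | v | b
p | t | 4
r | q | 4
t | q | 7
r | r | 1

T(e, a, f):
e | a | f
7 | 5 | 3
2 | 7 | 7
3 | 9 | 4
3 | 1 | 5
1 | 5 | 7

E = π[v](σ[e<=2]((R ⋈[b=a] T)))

σ filters on e, owned by the right side.
E' = π[v]((R ⋈[b=a] σ[e<=2](T)))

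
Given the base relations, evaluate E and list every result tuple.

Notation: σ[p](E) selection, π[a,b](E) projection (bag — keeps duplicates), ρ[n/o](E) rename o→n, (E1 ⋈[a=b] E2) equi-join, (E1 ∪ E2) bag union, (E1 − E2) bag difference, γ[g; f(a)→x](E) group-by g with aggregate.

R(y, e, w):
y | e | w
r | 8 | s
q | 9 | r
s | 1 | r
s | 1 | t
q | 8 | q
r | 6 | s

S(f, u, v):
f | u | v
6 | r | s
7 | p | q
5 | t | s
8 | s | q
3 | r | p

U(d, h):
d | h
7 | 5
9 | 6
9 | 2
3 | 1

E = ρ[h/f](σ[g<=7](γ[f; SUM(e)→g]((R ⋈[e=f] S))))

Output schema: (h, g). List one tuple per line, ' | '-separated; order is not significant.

Per-node cardinality:
  R → 6
  S → 5
  (R ⋈[e=f] S) → 3
  γ[f; SUM(e)→g]((R ⋈[e=f] S)) → 2
  σ[g<=7](γ[f; SUM(e)→g]((R ⋈[e=f] S))) → 1
  ρ[h/f](σ[g<=7](γ[f; SUM(e)→g]((R ⋈[e=f] S)))) → 1

== RESULT ==
h | g
6 | 6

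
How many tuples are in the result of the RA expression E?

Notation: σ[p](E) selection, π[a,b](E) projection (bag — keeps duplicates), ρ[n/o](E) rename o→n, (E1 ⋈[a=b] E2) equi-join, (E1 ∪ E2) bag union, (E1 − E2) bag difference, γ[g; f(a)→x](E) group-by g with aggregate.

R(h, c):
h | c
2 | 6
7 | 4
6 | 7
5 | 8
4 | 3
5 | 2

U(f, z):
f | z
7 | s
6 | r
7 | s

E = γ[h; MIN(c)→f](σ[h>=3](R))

Subexpression sizes:
  R → 6
  σ[h>=3](R) → 5
  γ[h; MIN(c)→f](σ[h>=3](R)) → 4

|E| = 4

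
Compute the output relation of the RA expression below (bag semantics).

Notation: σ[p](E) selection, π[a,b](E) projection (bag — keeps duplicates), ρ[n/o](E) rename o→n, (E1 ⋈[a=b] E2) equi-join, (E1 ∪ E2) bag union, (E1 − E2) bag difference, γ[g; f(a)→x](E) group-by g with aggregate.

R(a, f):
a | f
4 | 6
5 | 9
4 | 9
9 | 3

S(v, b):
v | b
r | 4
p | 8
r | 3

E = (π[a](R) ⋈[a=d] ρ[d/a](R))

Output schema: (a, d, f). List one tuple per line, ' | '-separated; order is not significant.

Row counts bottom-up:
  R → 4
  π[a](R) → 4
  R → 4
  ρ[d/a](R) → 4
  (π[a](R) ⋈[a=d] ρ[d/a](R)) → 6

== RESULT ==
a | d | f
4 | 4 | 6
4 | 4 | 6
4 | 4 | 9
4 | 4 | 9
5 | 5 | 9
9 | 9 | 3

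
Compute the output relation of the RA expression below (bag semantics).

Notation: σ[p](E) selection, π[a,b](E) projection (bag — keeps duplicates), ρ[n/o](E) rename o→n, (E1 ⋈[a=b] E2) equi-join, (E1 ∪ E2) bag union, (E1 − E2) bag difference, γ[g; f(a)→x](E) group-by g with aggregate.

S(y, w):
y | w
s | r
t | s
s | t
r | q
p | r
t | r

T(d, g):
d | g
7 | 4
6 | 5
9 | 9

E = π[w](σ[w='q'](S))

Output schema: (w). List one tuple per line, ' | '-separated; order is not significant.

Per-node cardinality:
  S → 6
  σ[w='q'](S) → 1
  π[w](σ[w='q'](S)) → 1

== RESULT ==
w
q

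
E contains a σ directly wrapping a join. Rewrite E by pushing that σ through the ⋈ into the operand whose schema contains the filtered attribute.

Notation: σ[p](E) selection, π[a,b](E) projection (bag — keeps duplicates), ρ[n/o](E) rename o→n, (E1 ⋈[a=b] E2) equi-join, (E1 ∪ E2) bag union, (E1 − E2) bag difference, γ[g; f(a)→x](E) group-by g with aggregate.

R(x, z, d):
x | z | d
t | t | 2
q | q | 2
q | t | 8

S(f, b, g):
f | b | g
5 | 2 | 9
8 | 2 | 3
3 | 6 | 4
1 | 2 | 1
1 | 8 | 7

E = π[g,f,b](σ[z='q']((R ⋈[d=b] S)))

σ filters on z, owned by the left side.
E' = π[g,f,b]((σ[z='q'](R) ⋈[d=b] S))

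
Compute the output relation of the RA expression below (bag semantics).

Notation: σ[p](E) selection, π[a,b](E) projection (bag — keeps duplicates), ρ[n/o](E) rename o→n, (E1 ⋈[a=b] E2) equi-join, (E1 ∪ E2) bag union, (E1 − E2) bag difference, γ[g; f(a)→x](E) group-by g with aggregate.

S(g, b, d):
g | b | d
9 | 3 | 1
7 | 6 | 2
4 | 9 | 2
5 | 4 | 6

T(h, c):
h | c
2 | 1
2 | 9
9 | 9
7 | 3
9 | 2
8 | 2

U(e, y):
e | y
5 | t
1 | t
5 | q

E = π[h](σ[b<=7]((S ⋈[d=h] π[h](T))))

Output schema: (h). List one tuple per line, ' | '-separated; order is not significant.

Stepwise |·|:
  S → 4
  T → 6
  π[h](T) → 6
  (S ⋈[d=h] π[h](T)) → 4
  σ[b<=7]((S ⋈[d=h] π[h](T))) → 2
  π[h](σ[b<=7]((S ⋈[d=h] π[h](T)))) → 2

== RESULT ==
h
2
2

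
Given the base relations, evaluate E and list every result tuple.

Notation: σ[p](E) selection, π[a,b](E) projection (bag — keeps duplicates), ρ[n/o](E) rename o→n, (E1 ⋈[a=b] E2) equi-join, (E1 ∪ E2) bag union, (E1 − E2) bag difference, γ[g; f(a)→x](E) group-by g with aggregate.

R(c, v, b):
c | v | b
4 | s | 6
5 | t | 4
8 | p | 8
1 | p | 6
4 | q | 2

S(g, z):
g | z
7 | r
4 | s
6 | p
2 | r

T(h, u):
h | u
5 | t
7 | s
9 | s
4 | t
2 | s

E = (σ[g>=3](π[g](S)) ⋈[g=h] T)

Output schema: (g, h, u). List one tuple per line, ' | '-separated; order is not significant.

Row counts bottom-up:
  S → 4
  π[g](S) → 4
  σ[g>=3](π[g](S)) → 3
  T → 5
  (σ[g>=3](π[g](S)) ⋈[g=h] T) → 2

== RESULT ==
g | h | u
4 | 4 | t
7 | 7 | s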